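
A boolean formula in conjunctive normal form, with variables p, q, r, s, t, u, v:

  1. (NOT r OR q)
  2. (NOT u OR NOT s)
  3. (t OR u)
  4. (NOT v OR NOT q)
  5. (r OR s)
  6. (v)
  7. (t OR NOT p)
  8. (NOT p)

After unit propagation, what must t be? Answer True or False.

True

(v) stands alone — v = True.
From (NOT v OR NOT q) and v = True: q = False.
In (NOT r OR q), q is now false; NOT r must hold, so r = False.
In (r OR s), r is now false; s must hold, so s = True.
In (NOT u OR NOT s), NOT s is now false; NOT u must hold, so u = False.
In (u OR t), u is now false; t must hold, so t = True.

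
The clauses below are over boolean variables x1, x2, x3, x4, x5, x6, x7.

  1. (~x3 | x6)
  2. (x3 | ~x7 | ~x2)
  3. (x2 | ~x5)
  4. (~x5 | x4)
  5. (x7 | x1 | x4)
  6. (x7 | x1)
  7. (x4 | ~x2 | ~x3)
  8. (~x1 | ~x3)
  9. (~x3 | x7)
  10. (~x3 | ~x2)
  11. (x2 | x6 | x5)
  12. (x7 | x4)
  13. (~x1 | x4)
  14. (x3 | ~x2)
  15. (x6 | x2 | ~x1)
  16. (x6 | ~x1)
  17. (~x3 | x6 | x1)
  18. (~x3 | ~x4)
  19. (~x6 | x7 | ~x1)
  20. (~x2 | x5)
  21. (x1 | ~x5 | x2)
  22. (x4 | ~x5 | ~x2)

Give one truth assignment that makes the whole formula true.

x1=F  x2=F  x3=F  x4=F  x5=F  x6=T  x7=T

Check each clause:
  1. (~x3 | x6) — ~x3 is true.
  2. (~x7 | ~x2 | x3) — ~x2 is true.
  3. (~x5 | x2) — ~x5 is true.
  4. (x4 | ~x5) — ~x5 is true.
  5. (x7 | x4 | x1) — x7 is true.
  6. (x1 | x7) — x7 is true.
  7. (x4 | ~x2 | ~x3) — ~x3 is true.
  8. (~x1 | ~x3) — ~x3 is true.
  9. (~x3 | x7) — ~x3 is true.
  10. (~x3 | ~x2) — ~x3 is true.
  11. (x5 | x2 | x6) — x6 is true.
  12. (x4 | x7) — x7 is true.
  13. (x4 | ~x1) — ~x1 is true.
  14. (~x2 | x3) — ~x2 is true.
  15. (x2 | x6 | ~x1) — x6 is true.
  16. (x6 | ~x1) — ~x1 is true.
  17. (x1 | x6 | ~x3) — ~x3 is true.
  18. (~x3 | ~x4) — ~x4 is true.
  19. (~x1 | ~x6 | x7) — ~x1 is true.
  20. (~x2 | x5) — ~x2 is true.
  21. (~x5 | x2 | x1) — ~x5 is true.
  22. (x4 | ~x5 | ~x2) — ~x5 is true.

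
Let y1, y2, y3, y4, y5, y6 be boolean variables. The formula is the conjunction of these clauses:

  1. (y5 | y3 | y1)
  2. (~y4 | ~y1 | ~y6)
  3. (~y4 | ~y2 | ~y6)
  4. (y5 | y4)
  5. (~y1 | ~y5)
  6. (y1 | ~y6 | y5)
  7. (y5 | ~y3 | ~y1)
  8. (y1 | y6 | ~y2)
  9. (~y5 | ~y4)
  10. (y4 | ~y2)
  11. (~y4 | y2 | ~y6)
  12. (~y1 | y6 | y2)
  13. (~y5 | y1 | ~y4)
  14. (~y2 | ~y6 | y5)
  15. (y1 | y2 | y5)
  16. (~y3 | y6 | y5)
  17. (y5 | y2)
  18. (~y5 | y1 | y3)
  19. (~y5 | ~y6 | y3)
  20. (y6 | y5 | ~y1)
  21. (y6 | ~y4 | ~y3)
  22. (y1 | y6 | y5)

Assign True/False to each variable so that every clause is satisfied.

Set y1 = False and propagate.
Set y2 = False and propagate.
  then y5 is forced to True.
  then y4 is forced to False.
  then y3 is forced to True.
y6 is now unconstrained; take y6 = False.

y1=F  y2=F  y3=T  y4=F  y5=T  y6=F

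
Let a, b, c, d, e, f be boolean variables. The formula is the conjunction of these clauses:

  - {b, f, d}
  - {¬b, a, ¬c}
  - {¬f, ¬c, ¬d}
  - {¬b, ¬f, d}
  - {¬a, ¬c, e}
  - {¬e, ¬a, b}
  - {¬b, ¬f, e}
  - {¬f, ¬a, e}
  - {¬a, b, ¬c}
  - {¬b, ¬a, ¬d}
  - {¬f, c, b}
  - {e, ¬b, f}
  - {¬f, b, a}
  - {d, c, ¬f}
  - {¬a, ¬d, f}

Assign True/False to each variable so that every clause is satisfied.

a=F, b=T, c=F, d=T, e=T, f=T

Try a = False.
Try b = True.
  then c is forced to False.
Set d = True and propagate.
For the remaining variables, e = True, f = True works.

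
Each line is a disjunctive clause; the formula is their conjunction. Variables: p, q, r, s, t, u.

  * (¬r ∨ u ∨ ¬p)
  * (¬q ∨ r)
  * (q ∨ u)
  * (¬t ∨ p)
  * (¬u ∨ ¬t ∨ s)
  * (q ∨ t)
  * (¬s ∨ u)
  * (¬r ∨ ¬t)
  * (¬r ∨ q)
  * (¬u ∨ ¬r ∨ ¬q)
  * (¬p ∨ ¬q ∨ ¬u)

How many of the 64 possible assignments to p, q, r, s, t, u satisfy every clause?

Satisfying assignments:
  p=F q=T r=T s=F t=F u=F
  p=T q=F r=F s=T t=T u=T
That's 2 in total.

2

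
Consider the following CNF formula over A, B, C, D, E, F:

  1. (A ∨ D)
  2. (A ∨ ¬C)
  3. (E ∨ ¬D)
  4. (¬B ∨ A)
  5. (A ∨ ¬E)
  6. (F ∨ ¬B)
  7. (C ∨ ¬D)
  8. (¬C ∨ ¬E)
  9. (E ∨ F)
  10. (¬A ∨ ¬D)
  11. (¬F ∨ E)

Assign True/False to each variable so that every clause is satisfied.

Pure literal: B appears only negated; assign B = False.
Try A = True.
  then D is forced to False.
Try C = False.
The remaining clauses are satisfied by E = True, F = True.
Every clause has at least one true literal under this assignment.

A=T  B=F  C=F  D=F  E=T  F=T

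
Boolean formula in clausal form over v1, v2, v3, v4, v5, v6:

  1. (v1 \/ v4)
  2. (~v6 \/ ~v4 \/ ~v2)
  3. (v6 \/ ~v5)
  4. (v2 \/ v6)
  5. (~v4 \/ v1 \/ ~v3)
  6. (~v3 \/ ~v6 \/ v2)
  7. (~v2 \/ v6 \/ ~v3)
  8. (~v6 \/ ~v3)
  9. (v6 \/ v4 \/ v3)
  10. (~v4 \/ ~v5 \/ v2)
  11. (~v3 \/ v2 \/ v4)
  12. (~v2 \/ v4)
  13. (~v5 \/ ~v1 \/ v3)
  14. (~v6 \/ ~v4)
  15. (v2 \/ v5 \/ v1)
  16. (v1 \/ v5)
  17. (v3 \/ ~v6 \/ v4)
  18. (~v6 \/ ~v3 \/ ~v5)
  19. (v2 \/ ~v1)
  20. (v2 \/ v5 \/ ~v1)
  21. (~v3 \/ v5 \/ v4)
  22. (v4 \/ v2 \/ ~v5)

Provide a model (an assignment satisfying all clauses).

v1=1  v2=1  v3=0  v4=1  v5=0  v6=0

Set v1 = True and propagate.
  then v2 is forced to True.
  then v4 is forced to True.
  then v6 is forced to False.
  then v5 is forced to False.
  then v3 is forced to False.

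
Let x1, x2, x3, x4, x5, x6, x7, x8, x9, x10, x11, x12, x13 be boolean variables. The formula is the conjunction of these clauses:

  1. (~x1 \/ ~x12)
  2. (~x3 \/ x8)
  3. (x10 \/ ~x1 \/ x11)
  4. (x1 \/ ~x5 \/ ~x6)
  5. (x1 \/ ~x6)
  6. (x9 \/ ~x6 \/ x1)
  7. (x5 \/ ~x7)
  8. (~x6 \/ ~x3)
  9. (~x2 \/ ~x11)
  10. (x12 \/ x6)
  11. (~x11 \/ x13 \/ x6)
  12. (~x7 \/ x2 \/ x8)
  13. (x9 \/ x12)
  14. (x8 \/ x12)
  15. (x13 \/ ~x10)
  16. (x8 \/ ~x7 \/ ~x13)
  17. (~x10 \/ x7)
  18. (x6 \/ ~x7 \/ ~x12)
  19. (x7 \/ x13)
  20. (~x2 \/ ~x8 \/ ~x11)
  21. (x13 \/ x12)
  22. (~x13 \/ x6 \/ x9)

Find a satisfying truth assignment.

x3 occurs only negated in the remaining clauses — set x3 = False.
x9 occurs only positively in the remaining clauses — set x9 = True.
Set x1 = False and propagate.
  then x6 is forced to False.
  then x12 is forced to True.
  then x7 is forced to False.
  then x10 is forced to False.
  then x13 is forced to True.
Branch on x2: take x2 = True.
  then x11 is forced to False.
x4, x5, x8 are now unconstrained; take x4 = True, x5 = True, x8 = False.

x1=F, x2=T, x3=F, x4=T, x5=T, x6=F, x7=F, x8=F, x9=T, x10=F, x11=F, x12=T, x13=T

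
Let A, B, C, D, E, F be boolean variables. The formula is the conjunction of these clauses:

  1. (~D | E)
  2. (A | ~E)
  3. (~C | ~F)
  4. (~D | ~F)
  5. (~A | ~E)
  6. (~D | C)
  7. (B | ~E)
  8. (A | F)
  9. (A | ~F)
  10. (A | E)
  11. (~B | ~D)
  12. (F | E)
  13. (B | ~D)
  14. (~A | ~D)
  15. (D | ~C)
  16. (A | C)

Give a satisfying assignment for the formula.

A = 1  B = 1  C = 0  D = 0  E = 0  F = 1

Check each clause:
  1. (~D | E) — ~D is true.
  2. (A | ~E) — A is true.
  3. (~C | ~F) — ~C is true.
  4. (~F | ~D) — ~D is true.
  5. (~A | ~E) — ~E is true.
  6. (~D | C) — ~D is true.
  7. (B | ~E) — B is true.
  8. (F | A) — A is true.
  9. (A | ~F) — A is true.
  10. (E | A) — A is true.
  11. (~D | ~B) — ~D is true.
  12. (E | F) — F is true.
  13. (B | ~D) — B is true.
  14. (~D | ~A) — ~D is true.
  15. (D | ~C) — ~C is true.
  16. (A | C) — A is true.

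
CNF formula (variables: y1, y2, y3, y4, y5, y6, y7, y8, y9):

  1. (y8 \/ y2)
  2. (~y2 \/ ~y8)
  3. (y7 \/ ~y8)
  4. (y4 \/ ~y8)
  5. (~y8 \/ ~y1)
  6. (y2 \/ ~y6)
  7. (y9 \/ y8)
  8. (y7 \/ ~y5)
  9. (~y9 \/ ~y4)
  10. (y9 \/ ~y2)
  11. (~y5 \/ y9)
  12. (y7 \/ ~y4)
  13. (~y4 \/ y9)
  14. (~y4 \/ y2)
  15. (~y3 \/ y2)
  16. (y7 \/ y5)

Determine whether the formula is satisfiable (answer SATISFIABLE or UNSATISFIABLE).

Pure literal: y6 appears only negated; assign y6 = False.
Pure literal: y7 appears only positively; assign y7 = True.
Try y1 = True.
  then y8 is forced to False.
  then y2 is forced to True.
  then y9 is forced to True.
  then y4 is forced to False.
y3, y5 are now unconstrained; take y3 = True, y5 = True.
Every clause has at least one true literal under this assignment.
So y1 = True, y2 = True, y3 = True, y4 = False, y5 = True, y6 = False, y7 = True, y8 = False, y9 = True is a satisfying assignment.

SATISFIABLE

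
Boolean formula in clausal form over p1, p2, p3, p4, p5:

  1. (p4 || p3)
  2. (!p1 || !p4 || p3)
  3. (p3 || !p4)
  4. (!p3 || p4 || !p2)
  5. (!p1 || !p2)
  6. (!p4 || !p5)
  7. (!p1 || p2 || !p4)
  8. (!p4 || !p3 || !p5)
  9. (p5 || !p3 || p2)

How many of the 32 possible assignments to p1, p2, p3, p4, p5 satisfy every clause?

3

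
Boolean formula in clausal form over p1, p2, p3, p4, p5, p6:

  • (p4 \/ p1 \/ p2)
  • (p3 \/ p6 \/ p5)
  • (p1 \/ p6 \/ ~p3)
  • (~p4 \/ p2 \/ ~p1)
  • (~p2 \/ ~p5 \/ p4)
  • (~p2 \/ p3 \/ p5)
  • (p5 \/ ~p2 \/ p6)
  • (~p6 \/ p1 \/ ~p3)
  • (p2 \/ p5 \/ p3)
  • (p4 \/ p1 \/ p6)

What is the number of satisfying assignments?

16

Case analysis on p2 and p1:
  p2=1, p1=1: 6 of the 16 assignments to (p3,p4,p5,p6) work.
  p2=1, p1=0: remaining (p3,p4,p5,p6) ∈ {(0,1,1,0); (0,1,1,1)} — 2.
  p2=0, p1=1: p6 free; 3 ways for (p3,p4,p5) × 2^1 = 6.
  p2=0, p1=0: remaining (p3,p4,p5,p6) ∈ {(0,1,1,0); (0,1,1,1)} — 2.
Total: 6 + 2 + 6 + 2 = 16.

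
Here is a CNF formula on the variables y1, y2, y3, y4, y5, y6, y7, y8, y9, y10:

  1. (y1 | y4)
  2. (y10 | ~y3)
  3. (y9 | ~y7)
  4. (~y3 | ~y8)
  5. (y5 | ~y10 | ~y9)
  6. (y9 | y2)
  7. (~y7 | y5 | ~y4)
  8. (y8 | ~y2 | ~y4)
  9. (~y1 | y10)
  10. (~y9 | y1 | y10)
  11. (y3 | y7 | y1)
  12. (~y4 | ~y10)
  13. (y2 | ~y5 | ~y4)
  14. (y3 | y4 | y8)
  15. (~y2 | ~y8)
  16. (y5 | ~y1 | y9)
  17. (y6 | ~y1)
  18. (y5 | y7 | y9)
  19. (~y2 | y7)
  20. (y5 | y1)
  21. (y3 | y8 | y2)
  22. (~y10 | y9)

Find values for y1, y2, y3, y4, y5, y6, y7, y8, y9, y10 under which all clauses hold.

y1=True  y2=True  y3=True  y4=False  y5=True  y6=True  y7=True  y8=False  y9=True  y10=True

y6 occurs only positively in the remaining clauses — set y6 = True.
Try y1 = True.
  then y10 is forced to True.
  then y4 is forced to False.
  then y9 is forced to True.
  then y5 is forced to True.
Branch on y2: take y2 = True.
  then y8 is forced to False.
  then y3 is forced to True.
  then y7 is forced to True.
Every clause has at least one true literal under this assignment.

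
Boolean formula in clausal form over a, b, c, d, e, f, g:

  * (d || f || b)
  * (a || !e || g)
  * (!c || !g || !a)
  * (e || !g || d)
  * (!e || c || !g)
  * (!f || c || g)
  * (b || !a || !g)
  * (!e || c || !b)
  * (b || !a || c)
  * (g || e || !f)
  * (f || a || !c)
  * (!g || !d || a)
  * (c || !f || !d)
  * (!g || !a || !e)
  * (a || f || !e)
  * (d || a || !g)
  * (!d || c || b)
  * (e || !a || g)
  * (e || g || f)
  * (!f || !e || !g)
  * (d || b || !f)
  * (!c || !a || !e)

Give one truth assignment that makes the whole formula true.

a=T  b=T  c=F  d=T  e=F  f=F  g=T

Check each clause:
  1. (f || b || d) — b is true.
  2. (!e || a || g) — a is true.
  3. (!g || !a || !c) — !c is true.
  4. (!g || e || d) — d is true.
  5. (!e || !g || c) — !e is true.
  6. (c || !f || g) — !f is true.
  7. (!g || !a || b) — b is true.
  8. (!b || c || !e) — !e is true.
  9. (c || b || !a) — b is true.
  10. (!f || g || e) — !f is true.
  11. (a || f || !c) — a is true.
  12. (a || !g || !d) — a is true.
  13. (!f || !d || c) — !f is true.
  14. (!e || !g || !a) — !e is true.
  15. (!e || f || a) — a is true.
  16. (d || a || !g) — d is true.
  17. (c || !d || b) — b is true.
  18. (e || g || !a) — g is true.
  19. (g || e || f) — g is true.
  20. (!g || !e || !f) — !f is true.
  21. (!f || d || b) — !f is true.
  22. (!a || !e || !c) — !e is true.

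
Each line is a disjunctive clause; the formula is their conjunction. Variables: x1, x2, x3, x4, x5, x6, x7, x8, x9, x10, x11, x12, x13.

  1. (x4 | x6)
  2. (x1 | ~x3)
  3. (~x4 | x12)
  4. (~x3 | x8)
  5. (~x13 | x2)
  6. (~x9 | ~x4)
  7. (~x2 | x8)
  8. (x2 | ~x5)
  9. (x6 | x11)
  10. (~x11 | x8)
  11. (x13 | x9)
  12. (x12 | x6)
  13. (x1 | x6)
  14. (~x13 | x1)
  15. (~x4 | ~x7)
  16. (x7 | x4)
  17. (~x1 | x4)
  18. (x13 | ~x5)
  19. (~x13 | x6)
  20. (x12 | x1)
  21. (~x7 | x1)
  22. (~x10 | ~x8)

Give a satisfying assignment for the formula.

x1=T, x2=T, x3=T, x4=T, x5=T, x6=T, x7=F, x8=T, x9=F, x10=F, x11=F, x12=T, x13=T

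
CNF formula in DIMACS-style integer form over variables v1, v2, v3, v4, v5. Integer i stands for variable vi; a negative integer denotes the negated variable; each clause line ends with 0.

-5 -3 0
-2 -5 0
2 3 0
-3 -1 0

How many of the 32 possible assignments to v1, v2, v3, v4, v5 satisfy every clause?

8

Split on v3, then v2.
  v3=T, v2=T: remaining (v1,v4,v5) ∈ {(F,F,F); (F,T,F)} — 2.
  v3=T, v2=F: remaining (v1,v4,v5) ∈ {(F,F,F); (F,T,F)} — 2.
  v3=F, v2=T: remaining (v1,v4,v5) ∈ {(F,F,F); (F,T,F); (T,F,F); (T,T,F)} — 4.
  v3=F, v2=F: a clause becomes empty — 0.
Total: 2 + 2 + 4 + 0 = 8.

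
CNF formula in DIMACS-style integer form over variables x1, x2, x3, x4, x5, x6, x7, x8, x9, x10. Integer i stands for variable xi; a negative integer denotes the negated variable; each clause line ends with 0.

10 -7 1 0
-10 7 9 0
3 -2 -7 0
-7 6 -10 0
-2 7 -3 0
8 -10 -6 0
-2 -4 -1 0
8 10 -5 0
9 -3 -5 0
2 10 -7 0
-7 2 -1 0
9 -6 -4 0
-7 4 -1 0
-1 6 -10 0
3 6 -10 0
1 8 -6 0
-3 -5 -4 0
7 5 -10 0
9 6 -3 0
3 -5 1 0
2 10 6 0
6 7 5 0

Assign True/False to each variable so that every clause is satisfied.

x1 = 1, x2 = 1, x3 = 0, x4 = 0, x5 = 1, x6 = 1, x7 = 0, x8 = 1, x9 = 1, x10 = 0

Check each clause:
  1. (x10 OR NOT x7 OR x1) — NOT x7 is true.
  2. (NOT x10 OR x7 OR x9) — x9 is true.
  3. (NOT x7 OR NOT x2 OR x3) — NOT x7 is true.
  4. (x6 OR NOT x7 OR NOT x10) — NOT x7 is true.
  5. (NOT x2 OR NOT x3 OR x7) — NOT x3 is true.
  6. (NOT x10 OR x8 OR NOT x6) — x8 is true.
  7. (NOT x1 OR NOT x4 OR NOT x2) — NOT x4 is true.
  8. (x8 OR x10 OR NOT x5) — x8 is true.
  9. (NOT x5 OR x9 OR NOT x3) — x9 is true.
  10. (x2 OR NOT x7 OR x10) — NOT x7 is true.
  11. (x2 OR NOT x7 OR NOT x1) — NOT x7 is true.
  12. (NOT x4 OR NOT x6 OR x9) — x9 is true.
  13. (NOT x1 OR x4 OR NOT x7) — NOT x7 is true.
  14. (NOT x1 OR NOT x10 OR x6) — x6 is true.
  15. (x6 OR x3 OR NOT x10) — NOT x10 is true.
  16. (x8 OR NOT x6 OR x1) — x8 is true.
  17. (NOT x4 OR NOT x5 OR NOT x3) — NOT x4 is true.
  18. (NOT x10 OR x5 OR x7) — x5 is true.
  19. (x9 OR x6 OR NOT x3) — x9 is true.
  20. (x3 OR NOT x5 OR x1) — x1 is true.
  21. (x6 OR x10 OR x2) — x2 is true.
  22. (x5 OR x6 OR x7) — x5 is true.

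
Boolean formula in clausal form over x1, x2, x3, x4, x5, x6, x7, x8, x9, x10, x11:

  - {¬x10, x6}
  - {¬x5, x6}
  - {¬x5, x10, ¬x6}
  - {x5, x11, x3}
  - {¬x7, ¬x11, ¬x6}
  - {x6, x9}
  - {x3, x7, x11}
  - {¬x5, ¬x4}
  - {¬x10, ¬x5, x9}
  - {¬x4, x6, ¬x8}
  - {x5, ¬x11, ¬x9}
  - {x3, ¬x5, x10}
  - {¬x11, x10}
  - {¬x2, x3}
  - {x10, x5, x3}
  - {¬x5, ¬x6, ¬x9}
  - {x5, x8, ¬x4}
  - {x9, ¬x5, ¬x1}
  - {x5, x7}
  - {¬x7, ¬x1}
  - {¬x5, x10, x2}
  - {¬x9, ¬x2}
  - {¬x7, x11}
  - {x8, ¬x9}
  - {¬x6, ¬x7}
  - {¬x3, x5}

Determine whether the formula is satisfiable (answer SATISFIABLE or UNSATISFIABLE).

UNSATISFIABLE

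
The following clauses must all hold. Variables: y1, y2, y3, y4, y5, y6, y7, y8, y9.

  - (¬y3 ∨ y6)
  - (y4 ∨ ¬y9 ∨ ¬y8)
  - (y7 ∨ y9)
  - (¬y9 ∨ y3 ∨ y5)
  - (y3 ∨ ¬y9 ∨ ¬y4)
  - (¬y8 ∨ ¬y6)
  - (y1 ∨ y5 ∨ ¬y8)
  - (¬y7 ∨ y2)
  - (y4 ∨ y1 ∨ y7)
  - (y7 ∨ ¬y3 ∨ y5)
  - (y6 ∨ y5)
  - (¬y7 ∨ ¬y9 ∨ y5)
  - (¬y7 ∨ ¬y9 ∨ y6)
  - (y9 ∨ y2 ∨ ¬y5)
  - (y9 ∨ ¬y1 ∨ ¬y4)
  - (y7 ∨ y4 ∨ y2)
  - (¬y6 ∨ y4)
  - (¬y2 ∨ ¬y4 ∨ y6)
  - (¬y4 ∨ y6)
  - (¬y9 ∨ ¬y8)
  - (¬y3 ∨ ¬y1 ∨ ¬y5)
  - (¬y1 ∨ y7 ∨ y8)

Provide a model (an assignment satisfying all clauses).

y1 = F, y2 = T, y3 = T, y4 = T, y5 = T, y6 = T, y7 = T, y8 = F, y9 = F

Check each clause:
  1. (y6 ∨ ¬y3) — y6 is true.
  2. (¬y9 ∨ ¬y8 ∨ y4) — ¬y8 is true.
  3. (y9 ∨ y7) — y7 is true.
  4. (y3 ∨ y5 ∨ ¬y9) — y3 is true.
  5. (¬y9 ∨ y3 ∨ ¬y4) — y3 is true.
  6. (¬y6 ∨ ¬y8) — ¬y8 is true.
  7. (y5 ∨ y1 ∨ ¬y8) — ¬y8 is true.
  8. (y2 ∨ ¬y7) — y2 is true.
  9. (y7 ∨ y4 ∨ y1) — y4 is true.
  10. (¬y3 ∨ y7 ∨ y5) — y5 is true.
  11. (y6 ∨ y5) — y5 is true.
  12. (y5 ∨ ¬y7 ∨ ¬y9) — y5 is true.
  13. (¬y7 ∨ y6 ∨ ¬y9) — y6 is true.
  14. (y2 ∨ y9 ∨ ¬y5) — y2 is true.
  15. (y9 ∨ ¬y4 ∨ ¬y1) — ¬y1 is true.
  16. (y7 ∨ y2 ∨ y4) — y2 is true.
  17. (¬y6 ∨ y4) — y4 is true.
  18. (¬y4 ∨ y6 ∨ ¬y2) — y6 is true.
  19. (y6 ∨ ¬y4) — y6 is true.
  20. (¬y9 ∨ ¬y8) — ¬y8 is true.
  21. (¬y3 ∨ ¬y1 ∨ ¬y5) — ¬y1 is true.
  22. (y7 ∨ ¬y1 ∨ y8) — ¬y1 is true.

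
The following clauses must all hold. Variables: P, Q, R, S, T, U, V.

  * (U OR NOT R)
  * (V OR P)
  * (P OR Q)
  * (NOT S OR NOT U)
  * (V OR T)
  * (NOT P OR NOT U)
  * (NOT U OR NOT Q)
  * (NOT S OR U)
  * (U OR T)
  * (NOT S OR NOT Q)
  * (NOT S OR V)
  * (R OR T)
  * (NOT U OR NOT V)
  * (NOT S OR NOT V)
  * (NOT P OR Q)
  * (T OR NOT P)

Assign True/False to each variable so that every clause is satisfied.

P = 0, Q = 1, R = 0, S = 0, T = 1, U = 0, V = 1

Check each clause:
  1. (NOT R OR U) — NOT R is true.
  2. (V OR P) — V is true.
  3. (P OR Q) — Q is true.
  4. (NOT U OR NOT S) — NOT U is true.
  5. (V OR T) — T is true.
  6. (NOT U OR NOT P) — NOT U is true.
  7. (NOT U OR NOT Q) — NOT U is true.
  8. (NOT S OR U) — NOT S is true.
  9. (T OR U) — T is true.
  10. (NOT Q OR NOT S) — NOT S is true.
  11. (NOT S OR V) — NOT S is true.
  12. (R OR T) — T is true.
  13. (NOT U OR NOT V) — NOT U is true.
  14. (NOT S OR NOT V) — NOT S is true.
  15. (NOT P OR Q) — Q is true.
  16. (T OR NOT P) — T is true.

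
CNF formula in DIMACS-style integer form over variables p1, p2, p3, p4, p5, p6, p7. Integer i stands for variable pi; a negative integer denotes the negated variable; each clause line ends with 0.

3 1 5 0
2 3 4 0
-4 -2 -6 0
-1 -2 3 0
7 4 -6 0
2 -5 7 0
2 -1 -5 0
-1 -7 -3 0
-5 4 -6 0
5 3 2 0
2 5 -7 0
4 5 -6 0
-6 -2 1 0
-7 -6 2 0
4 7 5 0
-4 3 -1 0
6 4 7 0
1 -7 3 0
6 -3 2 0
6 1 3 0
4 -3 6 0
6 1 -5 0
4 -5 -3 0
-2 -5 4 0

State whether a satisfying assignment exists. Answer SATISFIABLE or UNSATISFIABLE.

Try p1 = True.
Branch on p2: take p2 = True.
  then p3 is forced to True.
  then p7 is forced to False.
Branch on p4: take p4 = True.
  then p6 is forced to False.
p5 is now unconstrained; take p5 = False.
So p1=T, p2=T, p3=T, p4=T, p5=F, p6=F, p7=F is a satisfying assignment.

SATISFIABLE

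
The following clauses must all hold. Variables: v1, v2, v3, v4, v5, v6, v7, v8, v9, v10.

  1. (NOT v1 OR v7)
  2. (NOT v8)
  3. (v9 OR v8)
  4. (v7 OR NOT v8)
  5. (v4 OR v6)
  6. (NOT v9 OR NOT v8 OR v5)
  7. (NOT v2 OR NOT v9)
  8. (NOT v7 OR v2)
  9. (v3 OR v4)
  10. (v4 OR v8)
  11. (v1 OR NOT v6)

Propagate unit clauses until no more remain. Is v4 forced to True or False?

True

Unit clause (NOT v8) sets v8 = False.
In (v9 OR v8), v8 is now false; v9 must hold, so v9 = True.
In (NOT v2 OR NOT v9), NOT v9 is now false; NOT v2 must hold, so v2 = False.
From (v2 OR NOT v7) and v2 = False: v7 = False.
(v7 OR NOT v1) with v7 = False leaves only NOT v1, so v1 = False.
(v8 OR v4): since v8 = False, the clause reduces to (v4). v4 = True.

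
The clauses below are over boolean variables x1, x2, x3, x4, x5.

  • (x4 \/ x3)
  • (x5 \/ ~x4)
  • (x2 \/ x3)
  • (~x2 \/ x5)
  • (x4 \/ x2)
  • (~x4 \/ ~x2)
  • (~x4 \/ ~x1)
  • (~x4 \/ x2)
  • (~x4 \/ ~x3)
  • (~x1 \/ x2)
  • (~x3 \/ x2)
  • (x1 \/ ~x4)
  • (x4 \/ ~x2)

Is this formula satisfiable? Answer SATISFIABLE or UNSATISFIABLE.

UNSATISFIABLE

x4 = True:
  propagation gives x5=True, x2=False; an empty clause results — contradiction.
x4 = False:
  propagation gives x3=True, x2=True; an empty clause results — contradiction.
Every branch closes, so no satisfying assignment exists.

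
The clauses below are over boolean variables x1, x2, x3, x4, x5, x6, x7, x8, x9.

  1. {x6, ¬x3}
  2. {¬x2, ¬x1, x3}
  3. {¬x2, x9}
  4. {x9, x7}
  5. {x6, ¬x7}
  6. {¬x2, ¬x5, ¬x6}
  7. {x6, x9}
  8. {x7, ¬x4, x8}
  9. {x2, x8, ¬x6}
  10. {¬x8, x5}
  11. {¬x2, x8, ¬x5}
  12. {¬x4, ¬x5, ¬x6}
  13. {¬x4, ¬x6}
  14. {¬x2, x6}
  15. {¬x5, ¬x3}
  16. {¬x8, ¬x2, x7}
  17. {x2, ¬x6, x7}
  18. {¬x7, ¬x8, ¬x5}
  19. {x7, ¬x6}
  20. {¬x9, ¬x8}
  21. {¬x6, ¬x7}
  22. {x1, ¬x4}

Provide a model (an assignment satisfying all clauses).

x1 = 1  x2 = 0  x3 = 0  x4 = 0  x5 = 1  x6 = 0  x7 = 0  x8 = 0  x9 = 1

x4 occurs only negated in the remaining clauses — set x4 = False.
Branch on x1: take x1 = True.
Branch on x2: take x2 = False.
Branch on x3: take x3 = False.
For the remaining variables, x5 = True, x6 = False, x7 = False, x8 = False, x9 = True works.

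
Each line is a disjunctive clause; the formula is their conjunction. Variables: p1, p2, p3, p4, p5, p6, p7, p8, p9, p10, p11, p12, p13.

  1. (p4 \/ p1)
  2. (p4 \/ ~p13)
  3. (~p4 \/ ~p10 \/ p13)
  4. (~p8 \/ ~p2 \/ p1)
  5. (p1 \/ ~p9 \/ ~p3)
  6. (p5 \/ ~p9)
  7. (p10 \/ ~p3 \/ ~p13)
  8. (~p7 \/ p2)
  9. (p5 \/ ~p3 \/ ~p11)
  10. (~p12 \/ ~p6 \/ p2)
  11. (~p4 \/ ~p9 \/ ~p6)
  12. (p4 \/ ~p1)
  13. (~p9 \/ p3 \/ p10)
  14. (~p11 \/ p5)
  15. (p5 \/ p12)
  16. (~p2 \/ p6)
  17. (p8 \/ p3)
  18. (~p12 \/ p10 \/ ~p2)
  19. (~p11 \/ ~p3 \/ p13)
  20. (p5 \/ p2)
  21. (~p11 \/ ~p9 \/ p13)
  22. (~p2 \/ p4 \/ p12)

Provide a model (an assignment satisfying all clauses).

p5 occurs only positively in the remaining clauses — set p5 = True.
p7 occurs only negated in the remaining clauses — set p7 = False.
Set p1 = True and propagate.
  then p4 is forced to True.
For the remaining variables, p2 = True, p3 = True, p6 = True, p8 = True, p9 = False, p10 = False, p11 = False, p12 = False, p13 = False works.

p1=True, p2=True, p3=True, p4=True, p5=True, p6=True, p7=False, p8=True, p9=False, p10=False, p11=False, p12=False, p13=False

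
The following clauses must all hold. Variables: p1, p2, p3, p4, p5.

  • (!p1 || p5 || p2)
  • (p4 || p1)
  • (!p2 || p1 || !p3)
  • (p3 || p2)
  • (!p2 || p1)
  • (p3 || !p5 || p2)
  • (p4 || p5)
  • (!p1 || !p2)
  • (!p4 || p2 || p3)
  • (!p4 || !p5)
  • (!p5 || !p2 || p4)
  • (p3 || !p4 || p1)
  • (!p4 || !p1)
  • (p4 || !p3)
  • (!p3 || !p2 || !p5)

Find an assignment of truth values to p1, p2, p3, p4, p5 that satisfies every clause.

p1 = F, p2 = F, p3 = T, p4 = T, p5 = F

Try p1 = False.
  then p4 is forced to True.
  then p2 is forced to False.
  then p3 is forced to True.
  then p5 is forced to False.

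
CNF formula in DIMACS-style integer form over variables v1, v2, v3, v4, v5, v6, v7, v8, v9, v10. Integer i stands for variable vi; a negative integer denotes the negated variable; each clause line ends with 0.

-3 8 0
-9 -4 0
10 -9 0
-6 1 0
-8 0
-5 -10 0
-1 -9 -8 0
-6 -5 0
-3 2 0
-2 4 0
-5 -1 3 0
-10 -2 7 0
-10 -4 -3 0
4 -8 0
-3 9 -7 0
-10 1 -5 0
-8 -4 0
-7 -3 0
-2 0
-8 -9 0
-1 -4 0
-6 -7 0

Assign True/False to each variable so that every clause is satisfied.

v1=1, v2=0, v3=0, v4=0, v5=0, v6=0, v7=1, v8=0, v9=1, v10=1

Check each clause:
  1. (¬v3 ∨ v8) — ¬v3 is true.
  2. (¬v4 ∨ ¬v9) — ¬v4 is true.
  3. (¬v9 ∨ v10) — v10 is true.
  4. (v1 ∨ ¬v6) — v1 is true.
  5. (¬v8) — ¬v8 is true.
  6. (¬v5 ∨ ¬v10) — ¬v5 is true.
  7. (¬v1 ∨ ¬v9 ∨ ¬v8) — ¬v8 is true.
  8. (¬v6 ∨ ¬v5) — ¬v6 is true.
  9. (v2 ∨ ¬v3) — ¬v3 is true.
  10. (¬v2 ∨ v4) — ¬v2 is true.
  11. (¬v5 ∨ v3 ∨ ¬v1) — ¬v5 is true.
  12. (¬v2 ∨ v7 ∨ ¬v10) — ¬v2 is true.
  13. (¬v4 ∨ ¬v3 ∨ ¬v10) — ¬v4 is true.
  14. (¬v8 ∨ v4) — ¬v8 is true.
  15. (¬v3 ∨ ¬v7 ∨ v9) — v9 is true.
  16. (¬v10 ∨ v1 ∨ ¬v5) — v1 is true.
  17. (¬v8 ∨ ¬v4) — ¬v8 is true.
  18. (¬v3 ∨ ¬v7) — ¬v3 is true.
  19. (¬v2) — ¬v2 is true.
  20. (¬v8 ∨ ¬v9) — ¬v8 is true.
  21. (¬v4 ∨ ¬v1) — ¬v4 is true.
  22. (¬v6 ∨ ¬v7) — ¬v6 is true.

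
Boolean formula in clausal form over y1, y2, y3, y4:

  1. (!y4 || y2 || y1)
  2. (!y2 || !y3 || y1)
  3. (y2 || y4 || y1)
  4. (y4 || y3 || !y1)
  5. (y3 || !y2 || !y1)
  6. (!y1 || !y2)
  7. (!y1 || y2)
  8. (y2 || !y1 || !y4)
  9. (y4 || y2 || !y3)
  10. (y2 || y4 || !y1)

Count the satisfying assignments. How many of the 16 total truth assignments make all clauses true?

2

The models are:
  y1=F y2=T y3=F y4=F
  y1=F y2=T y3=F y4=T
That's 2 in total.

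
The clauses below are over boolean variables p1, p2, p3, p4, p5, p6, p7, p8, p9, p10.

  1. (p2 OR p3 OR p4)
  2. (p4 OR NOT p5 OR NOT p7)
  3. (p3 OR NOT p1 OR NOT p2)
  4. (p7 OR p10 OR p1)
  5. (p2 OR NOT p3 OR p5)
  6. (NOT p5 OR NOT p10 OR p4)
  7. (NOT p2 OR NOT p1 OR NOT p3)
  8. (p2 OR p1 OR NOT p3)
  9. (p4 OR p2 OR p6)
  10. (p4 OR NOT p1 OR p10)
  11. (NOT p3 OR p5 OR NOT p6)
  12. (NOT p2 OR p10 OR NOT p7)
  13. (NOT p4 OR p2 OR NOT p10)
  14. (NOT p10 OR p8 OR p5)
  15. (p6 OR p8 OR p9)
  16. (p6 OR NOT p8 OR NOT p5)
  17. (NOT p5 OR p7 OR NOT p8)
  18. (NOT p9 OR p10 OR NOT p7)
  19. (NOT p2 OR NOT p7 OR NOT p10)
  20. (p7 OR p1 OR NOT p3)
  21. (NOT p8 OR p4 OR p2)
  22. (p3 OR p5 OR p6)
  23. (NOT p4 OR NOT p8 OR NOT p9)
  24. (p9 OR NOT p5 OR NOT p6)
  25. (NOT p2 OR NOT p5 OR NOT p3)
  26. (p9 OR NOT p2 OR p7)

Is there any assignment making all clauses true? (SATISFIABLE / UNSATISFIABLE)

SATISFIABLE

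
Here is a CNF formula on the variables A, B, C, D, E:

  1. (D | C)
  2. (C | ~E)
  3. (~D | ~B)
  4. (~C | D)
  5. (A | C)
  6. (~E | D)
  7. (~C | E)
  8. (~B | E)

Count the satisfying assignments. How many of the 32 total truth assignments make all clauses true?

Satisfying assignments:
  A=0 B=0 C=1 D=1 E=1
  A=1 B=0 C=0 D=1 E=0
  A=1 B=0 C=1 D=1 E=1
Count: 3.

3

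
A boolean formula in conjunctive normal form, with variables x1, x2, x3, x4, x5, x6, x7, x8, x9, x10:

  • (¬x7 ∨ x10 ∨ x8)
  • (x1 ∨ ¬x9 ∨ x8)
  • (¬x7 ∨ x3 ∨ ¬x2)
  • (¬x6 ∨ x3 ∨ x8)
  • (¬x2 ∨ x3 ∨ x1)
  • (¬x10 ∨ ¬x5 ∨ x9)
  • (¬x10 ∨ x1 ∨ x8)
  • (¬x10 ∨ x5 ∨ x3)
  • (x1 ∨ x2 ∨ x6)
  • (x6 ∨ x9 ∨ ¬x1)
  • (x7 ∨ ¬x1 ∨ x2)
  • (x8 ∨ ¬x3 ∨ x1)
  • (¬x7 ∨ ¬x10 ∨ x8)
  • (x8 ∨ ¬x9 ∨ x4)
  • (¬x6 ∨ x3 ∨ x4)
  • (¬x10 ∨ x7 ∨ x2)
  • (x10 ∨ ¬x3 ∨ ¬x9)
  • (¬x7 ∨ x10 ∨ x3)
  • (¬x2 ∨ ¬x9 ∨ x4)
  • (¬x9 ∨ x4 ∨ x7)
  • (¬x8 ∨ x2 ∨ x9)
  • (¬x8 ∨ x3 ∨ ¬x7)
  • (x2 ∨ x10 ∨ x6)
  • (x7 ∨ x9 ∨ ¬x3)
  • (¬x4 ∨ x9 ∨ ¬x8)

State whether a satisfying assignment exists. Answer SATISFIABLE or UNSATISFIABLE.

Set x1 = False and propagate.
Try x2 = True.
  then x3 is forced to True.
  then x8 is forced to True.
Set x4 = True and propagate.
  then x9 is forced to True.
  then x10 is forced to True.
x5, x6, x7 are now unconstrained; take x5 = False, x6 = True, x7 = True.
So x1 = F, x2 = T, x3 = T, x4 = T, x5 = F, x6 = T, x7 = T, x8 = T, x9 = T, x10 = T is a satisfying assignment.

SATISFIABLE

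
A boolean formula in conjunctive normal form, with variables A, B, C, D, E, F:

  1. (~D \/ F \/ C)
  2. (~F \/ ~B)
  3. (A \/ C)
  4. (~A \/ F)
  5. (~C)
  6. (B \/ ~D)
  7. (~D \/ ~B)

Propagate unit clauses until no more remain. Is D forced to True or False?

False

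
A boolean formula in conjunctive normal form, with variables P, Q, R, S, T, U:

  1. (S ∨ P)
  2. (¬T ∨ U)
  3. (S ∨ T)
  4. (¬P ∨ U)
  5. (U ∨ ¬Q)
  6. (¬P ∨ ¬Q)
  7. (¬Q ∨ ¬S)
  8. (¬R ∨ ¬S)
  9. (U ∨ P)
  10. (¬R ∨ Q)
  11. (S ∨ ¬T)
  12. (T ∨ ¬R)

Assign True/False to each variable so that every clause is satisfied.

P=0, Q=0, R=0, S=1, T=1, U=1

Pure literal: R appears only negated; assign R = False.
U occurs only positively in the remaining clauses — set U = True.
Try P = False.
  then S is forced to True.
  then Q is forced to False.
T is now unconstrained; take T = True.
Every clause has at least one true literal under this assignment.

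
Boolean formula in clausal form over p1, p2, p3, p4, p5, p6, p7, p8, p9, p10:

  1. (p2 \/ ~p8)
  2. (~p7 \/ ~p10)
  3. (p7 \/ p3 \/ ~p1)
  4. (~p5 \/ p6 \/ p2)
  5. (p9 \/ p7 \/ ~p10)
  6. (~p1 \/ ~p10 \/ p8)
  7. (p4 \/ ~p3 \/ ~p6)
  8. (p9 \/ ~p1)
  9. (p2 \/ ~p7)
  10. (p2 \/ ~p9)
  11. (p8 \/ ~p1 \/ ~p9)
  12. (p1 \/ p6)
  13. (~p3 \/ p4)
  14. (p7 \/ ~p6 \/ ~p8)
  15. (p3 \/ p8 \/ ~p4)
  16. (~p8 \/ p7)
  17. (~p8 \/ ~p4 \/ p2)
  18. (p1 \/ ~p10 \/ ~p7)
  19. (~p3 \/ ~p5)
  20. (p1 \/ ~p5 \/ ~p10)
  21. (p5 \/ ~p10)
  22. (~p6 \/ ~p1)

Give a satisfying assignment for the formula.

p1=F  p2=T  p3=T  p4=T  p5=F  p6=T  p7=F  p8=F  p9=F  p10=F

p2 occurs only positively in the remaining clauses — set p2 = True.
p10 occurs only negated in the remaining clauses — set p10 = False.
Set p1 = False and propagate.
  then p6 is forced to True.
Set p3 = True and propagate.
  then p4 is forced to True.
  then p5 is forced to False.
Try p7 = False.
  then p8 is forced to False.
p9 is now unconstrained; take p9 = False.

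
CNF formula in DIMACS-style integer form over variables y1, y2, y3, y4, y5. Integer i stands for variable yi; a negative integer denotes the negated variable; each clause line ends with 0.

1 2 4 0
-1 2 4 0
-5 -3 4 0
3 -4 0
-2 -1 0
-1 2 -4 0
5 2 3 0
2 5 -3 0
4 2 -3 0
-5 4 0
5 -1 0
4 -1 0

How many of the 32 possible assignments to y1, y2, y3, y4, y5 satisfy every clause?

5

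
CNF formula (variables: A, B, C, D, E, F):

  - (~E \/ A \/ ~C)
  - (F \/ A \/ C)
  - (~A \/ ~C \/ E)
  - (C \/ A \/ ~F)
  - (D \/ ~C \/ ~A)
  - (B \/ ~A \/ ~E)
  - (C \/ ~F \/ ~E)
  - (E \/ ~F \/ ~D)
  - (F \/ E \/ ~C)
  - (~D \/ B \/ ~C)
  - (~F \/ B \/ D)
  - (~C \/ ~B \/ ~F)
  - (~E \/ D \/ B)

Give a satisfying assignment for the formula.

Set A = True and propagate.
For the remaining variables, B = True, C = False, D = True, E = False, F = False works.
Every clause has at least one true literal under this assignment.

A=True, B=True, C=False, D=True, E=False, F=False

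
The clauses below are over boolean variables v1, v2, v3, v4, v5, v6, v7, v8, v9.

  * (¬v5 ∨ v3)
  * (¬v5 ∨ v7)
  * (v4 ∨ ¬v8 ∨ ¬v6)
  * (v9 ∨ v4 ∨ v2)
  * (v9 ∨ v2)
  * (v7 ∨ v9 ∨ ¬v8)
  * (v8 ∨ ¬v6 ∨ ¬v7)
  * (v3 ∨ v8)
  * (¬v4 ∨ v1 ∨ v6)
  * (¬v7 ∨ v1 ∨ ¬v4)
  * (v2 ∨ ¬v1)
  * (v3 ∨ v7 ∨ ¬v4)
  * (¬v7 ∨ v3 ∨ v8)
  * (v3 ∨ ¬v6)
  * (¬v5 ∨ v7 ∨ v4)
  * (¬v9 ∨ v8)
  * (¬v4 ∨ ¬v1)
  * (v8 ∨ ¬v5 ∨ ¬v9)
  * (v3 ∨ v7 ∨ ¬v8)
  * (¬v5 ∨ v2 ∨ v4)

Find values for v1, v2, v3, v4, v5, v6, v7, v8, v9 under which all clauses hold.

v1=False, v2=True, v3=True, v4=False, v5=True, v6=False, v7=True, v8=True, v9=True

v2 occurs only positively in the remaining clauses — set v2 = True.
v3 occurs only positively in the remaining clauses — set v3 = True.
Set v1 = False and propagate.
For the remaining variables, v4 = False, v5 = True, v6 = False, v7 = True, v8 = True, v9 = True works.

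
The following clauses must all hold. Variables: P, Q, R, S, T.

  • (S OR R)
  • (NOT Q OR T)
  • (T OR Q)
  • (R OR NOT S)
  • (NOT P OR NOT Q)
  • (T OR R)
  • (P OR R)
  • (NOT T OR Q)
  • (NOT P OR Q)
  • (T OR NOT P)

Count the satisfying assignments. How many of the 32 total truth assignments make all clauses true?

Satisfying assignments:
  P=0 Q=1 R=1 S=0 T=1
  P=0 Q=1 R=1 S=1 T=1
That's 2 in total.

2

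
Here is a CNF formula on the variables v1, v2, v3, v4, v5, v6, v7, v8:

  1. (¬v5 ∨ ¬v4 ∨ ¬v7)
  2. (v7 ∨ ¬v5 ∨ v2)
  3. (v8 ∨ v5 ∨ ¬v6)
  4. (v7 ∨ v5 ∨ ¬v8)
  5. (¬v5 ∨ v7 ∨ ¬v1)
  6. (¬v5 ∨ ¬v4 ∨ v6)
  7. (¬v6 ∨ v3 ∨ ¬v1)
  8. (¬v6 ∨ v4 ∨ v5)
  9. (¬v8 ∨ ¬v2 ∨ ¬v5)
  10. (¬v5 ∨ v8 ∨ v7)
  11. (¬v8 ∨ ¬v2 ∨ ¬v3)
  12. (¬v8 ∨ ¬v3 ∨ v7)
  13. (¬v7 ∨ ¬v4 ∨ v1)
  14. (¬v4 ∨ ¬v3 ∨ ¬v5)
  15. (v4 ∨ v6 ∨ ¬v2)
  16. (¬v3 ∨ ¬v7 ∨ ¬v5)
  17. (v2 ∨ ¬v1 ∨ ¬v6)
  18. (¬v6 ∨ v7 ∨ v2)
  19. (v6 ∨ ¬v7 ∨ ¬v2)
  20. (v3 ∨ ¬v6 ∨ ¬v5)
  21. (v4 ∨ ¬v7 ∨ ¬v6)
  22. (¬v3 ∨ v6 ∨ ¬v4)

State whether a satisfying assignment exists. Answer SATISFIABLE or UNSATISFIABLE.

Set v1 = False and propagate.
Try v2 = False.
Branch on v3: take v3 = True.
For the remaining variables, v4 = False, v5 = False, v6 = False, v7 = False, v8 = False works.
So v1 = False, v2 = False, v3 = True, v4 = False, v5 = False, v6 = False, v7 = False, v8 = False is a satisfying assignment.

SATISFIABLE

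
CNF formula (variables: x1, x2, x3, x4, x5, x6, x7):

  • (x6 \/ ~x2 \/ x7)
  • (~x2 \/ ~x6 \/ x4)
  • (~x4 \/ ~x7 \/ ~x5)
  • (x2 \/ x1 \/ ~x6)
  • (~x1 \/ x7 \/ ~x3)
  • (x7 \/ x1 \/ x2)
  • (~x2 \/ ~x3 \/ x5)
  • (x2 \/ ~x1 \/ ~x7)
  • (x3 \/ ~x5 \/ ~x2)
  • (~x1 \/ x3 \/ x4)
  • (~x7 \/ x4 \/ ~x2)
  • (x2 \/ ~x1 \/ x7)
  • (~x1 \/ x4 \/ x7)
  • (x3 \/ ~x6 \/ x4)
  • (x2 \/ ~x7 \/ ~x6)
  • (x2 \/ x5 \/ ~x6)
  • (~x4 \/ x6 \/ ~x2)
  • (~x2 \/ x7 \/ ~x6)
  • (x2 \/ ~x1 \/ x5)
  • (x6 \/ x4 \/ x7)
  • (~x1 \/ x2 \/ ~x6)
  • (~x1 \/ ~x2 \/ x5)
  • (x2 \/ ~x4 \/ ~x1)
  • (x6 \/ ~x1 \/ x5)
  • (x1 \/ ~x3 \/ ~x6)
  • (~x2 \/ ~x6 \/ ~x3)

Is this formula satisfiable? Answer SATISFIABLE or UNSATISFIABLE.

Try x1 = False.
Try x2 = False.
  then x6 is forced to False.
  then x7 is forced to True.
The remaining clauses are satisfied by x3 = True, x4 = False, x5 = False.
Every clause has at least one true literal under this assignment.
So x1=0, x2=0, x3=1, x4=0, x5=0, x6=0, x7=1 is a satisfying assignment.

SATISFIABLE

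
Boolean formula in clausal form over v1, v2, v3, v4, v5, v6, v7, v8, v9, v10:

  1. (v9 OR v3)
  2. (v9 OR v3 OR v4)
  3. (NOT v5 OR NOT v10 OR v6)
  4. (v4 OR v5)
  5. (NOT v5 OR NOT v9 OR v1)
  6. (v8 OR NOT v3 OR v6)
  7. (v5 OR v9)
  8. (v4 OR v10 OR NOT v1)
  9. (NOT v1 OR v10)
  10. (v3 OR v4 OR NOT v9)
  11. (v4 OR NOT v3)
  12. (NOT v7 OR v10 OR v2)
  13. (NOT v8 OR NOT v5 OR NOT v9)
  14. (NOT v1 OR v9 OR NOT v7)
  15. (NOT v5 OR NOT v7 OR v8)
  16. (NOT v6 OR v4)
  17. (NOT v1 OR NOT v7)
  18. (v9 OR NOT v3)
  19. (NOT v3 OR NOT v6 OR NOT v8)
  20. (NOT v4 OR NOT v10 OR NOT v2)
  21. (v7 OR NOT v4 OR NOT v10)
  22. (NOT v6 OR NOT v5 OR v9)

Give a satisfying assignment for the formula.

v1=F, v2=F, v3=T, v4=T, v5=F, v6=F, v7=F, v8=T, v9=T, v10=F

Check each clause:
  1. (v9 OR v3) — v9 is true.
  2. (v4 OR v3 OR v9) — v9 is true.
  3. (NOT v10 OR v6 OR NOT v5) — NOT v5 is true.
  4. (v4 OR v5) — v4 is true.
  5. (NOT v9 OR v1 OR NOT v5) — NOT v5 is true.
  6. (v8 OR NOT v3 OR v6) — v8 is true.
  7. (v9 OR v5) — v9 is true.
  8. (v10 OR NOT v1 OR v4) — v4 is true.
  9. (NOT v1 OR v10) — NOT v1 is true.
  10. (v3 OR v4 OR NOT v9) — v3 is true.
  11. (v4 OR NOT v3) — v4 is true.
  12. (v10 OR v2 OR NOT v7) — NOT v7 is true.
  13. (NOT v5 OR NOT v9 OR NOT v8) — NOT v5 is true.
  14. (v9 OR NOT v1 OR NOT v7) — v9 is true.
  15. (NOT v5 OR NOT v7 OR v8) — v8 is true.
  16. (v4 OR NOT v6) — NOT v6 is true.
  17. (NOT v1 OR NOT v7) — NOT v7 is true.
  18. (NOT v3 OR v9) — v9 is true.
  19. (NOT v8 OR NOT v6 OR NOT v3) — NOT v6 is true.
  20. (NOT v2 OR NOT v4 OR NOT v10) — NOT v2 is true.
  21. (NOT v10 OR NOT v4 OR v7) — NOT v10 is true.
  22. (NOT v5 OR v9 OR NOT v6) — v9 is true.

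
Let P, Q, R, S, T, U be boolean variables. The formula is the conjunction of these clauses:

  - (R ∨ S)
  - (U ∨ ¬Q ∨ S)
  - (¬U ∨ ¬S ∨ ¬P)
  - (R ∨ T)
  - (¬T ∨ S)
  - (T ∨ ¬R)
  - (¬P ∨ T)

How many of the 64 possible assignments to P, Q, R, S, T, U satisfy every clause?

12

Case analysis on S and T:
  S=T, T=T: Q, R free; 3 ways for (P,U) × 2^2 = 12.
  S=T, T=F: a clause becomes empty — 0.
  S=F, T=T: a clause becomes empty — 0.
  S=F, T=F: a clause becomes empty — 0.
Total: 12 + 0 + 0 + 0 = 12.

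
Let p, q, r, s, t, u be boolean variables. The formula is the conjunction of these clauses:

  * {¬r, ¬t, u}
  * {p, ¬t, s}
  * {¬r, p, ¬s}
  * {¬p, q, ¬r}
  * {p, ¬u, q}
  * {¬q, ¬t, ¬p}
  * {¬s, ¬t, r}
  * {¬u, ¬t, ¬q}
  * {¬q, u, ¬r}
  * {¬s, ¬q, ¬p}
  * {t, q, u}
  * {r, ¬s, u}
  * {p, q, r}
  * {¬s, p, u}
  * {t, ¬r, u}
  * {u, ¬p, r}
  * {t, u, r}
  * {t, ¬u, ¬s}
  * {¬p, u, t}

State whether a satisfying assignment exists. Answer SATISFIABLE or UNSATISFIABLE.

Try p = True.
Try q = False.
  then r is forced to False.
  then u is forced to True.
For the remaining variables, s = False, t = False works.
Every clause has at least one true literal under this assignment.
So p=True, q=False, r=False, s=False, t=False, u=True is a satisfying assignment.

SATISFIABLE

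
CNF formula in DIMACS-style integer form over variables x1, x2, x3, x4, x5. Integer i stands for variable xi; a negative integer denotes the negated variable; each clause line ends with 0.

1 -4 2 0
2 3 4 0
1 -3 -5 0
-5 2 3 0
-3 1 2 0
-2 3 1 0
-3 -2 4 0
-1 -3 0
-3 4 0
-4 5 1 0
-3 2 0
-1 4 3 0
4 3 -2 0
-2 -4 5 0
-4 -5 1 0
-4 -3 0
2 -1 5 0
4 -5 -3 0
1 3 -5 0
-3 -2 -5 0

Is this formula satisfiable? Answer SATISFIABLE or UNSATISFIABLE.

SATISFIABLE

Branch on x1: take x1 = True.
  then x3 is forced to False.
  then x4 is forced to True.
Branch on x2: take x2 = True.
  then x5 is forced to True.
Every clause has at least one true literal under this assignment.
So x1=T, x2=T, x3=F, x4=T, x5=T is a satisfying assignment.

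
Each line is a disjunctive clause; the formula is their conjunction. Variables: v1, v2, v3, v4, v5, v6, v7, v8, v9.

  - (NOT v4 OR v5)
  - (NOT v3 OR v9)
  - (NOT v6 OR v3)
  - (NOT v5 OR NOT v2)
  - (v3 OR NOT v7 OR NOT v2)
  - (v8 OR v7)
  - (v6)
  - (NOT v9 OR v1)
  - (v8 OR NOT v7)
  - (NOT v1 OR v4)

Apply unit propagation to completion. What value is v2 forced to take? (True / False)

(v6) is a unit clause: v6 = True.
From (v3 OR NOT v6) and v6 = True: v3 = True.
(v9 OR NOT v3): since v3 = True, the clause reduces to (v9). v9 = True.
From (v1 OR NOT v9) and v9 = True: v1 = True.
(v4 OR NOT v1) with v1 = True leaves only v4, so v4 = True.
From (NOT v4 OR v5) and v4 = True: v5 = True.
In (NOT v5 OR NOT v2), NOT v5 is now false; NOT v2 must hold, so v2 = False.

False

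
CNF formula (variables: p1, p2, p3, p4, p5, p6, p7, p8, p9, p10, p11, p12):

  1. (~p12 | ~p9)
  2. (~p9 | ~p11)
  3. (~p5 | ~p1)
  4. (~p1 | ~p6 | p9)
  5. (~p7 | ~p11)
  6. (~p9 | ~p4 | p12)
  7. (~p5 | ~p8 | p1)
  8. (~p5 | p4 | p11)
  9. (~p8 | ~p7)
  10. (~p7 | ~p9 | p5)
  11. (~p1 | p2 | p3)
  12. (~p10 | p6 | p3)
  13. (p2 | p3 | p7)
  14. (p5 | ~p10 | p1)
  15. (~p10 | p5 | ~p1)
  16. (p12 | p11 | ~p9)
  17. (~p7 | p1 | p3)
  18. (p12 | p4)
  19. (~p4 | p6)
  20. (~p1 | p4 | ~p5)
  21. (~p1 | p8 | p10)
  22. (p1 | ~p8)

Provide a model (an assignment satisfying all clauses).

p1=F  p2=F  p3=T  p4=T  p5=T  p6=T  p7=T  p8=F  p9=F  p10=T  p11=F  p12=F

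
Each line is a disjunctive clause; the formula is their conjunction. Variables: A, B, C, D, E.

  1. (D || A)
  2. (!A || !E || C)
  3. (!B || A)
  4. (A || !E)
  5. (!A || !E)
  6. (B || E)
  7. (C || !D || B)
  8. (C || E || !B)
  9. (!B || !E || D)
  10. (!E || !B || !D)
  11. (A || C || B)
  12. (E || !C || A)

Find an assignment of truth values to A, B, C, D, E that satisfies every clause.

A = T, B = T, C = T, D = F, E = F

Set A = True and propagate.
  then E is forced to False.
  then B is forced to True.
  then C is forced to True.
D is now unconstrained; take D = False.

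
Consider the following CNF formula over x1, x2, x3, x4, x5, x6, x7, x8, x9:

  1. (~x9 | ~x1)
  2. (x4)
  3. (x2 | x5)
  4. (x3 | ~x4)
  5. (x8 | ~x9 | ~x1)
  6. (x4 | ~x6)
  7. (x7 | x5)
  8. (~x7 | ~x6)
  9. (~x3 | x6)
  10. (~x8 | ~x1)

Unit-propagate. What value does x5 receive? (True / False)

True

Unit clause (x4) sets x4 = True.
(x3 | ~x4): since x4 = True, the clause reduces to (x3). x3 = True.
In (x6 | ~x3), ~x3 is now false; x6 must hold, so x6 = True.
(~x7 | ~x6): since x6 = True, the clause reduces to (~x7). x7 = False.
(x5 | x7) with x7 = False leaves only x5, so x5 = True.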